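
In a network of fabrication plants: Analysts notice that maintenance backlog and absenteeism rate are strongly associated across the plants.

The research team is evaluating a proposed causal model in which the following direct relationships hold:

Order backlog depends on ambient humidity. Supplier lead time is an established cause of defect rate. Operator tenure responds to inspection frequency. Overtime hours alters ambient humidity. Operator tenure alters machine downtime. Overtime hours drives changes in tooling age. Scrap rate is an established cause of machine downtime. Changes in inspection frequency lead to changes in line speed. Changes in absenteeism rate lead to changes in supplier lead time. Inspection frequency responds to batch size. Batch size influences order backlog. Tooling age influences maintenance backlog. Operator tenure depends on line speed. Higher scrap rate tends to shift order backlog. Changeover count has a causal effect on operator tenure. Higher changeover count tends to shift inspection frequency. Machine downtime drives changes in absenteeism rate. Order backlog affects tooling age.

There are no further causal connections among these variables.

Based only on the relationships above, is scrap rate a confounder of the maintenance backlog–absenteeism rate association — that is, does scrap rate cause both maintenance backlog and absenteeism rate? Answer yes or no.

yes

Scrap rate has a causal path to maintenance backlog (scrap rate → order backlog → tooling age → maintenance backlog) and to absenteeism rate (scrap rate → machine downtime → absenteeism rate), so it is a common cause of both — a confounder.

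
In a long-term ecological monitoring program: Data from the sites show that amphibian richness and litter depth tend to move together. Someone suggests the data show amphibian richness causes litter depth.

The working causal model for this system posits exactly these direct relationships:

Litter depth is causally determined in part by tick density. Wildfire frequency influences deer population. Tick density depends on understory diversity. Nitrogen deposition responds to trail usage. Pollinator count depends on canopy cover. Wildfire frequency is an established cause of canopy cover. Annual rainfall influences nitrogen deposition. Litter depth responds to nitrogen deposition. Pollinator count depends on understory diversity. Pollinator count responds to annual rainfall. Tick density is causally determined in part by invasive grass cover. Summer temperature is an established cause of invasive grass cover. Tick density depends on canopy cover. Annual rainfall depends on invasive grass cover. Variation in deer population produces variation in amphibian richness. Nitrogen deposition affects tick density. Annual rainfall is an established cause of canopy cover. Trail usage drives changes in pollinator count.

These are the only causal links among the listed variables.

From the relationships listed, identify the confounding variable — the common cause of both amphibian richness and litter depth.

wildfire frequency

Wildfire frequency has a causal path to amphibian richness (wildfire frequency → deer population → amphibian richness) and a separate causal path to litter depth (wildfire frequency → canopy cover → tick density → litter depth), so it is a common cause of both.
No stated relationship gives amphibian richness a causal route to litter depth, so the correlation is explained by the shared upstream cause rather than a direct effect.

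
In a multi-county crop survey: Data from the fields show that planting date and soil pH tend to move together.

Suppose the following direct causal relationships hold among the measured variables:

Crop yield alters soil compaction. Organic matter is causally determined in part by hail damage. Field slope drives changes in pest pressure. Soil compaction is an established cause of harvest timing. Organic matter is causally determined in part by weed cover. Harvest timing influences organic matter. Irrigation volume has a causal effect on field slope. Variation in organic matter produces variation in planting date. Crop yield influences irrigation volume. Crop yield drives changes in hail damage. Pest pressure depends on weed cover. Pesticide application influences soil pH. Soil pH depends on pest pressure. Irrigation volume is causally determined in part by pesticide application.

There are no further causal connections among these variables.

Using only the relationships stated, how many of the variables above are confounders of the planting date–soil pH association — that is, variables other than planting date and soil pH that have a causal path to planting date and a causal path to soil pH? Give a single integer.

The common causes are: crop yield (to planting date via crop yield → hail damage → organic matter → planting date; to soil pH via crop yield → irrigation volume → field slope → pest pressure → soil pH); weed cover (to planting date via weed cover → organic matter → planting date; to soil pH via weed cover → pest pressure → soil pH).
Every other variable lacks a causal path to at least one of planting date and soil pH.

2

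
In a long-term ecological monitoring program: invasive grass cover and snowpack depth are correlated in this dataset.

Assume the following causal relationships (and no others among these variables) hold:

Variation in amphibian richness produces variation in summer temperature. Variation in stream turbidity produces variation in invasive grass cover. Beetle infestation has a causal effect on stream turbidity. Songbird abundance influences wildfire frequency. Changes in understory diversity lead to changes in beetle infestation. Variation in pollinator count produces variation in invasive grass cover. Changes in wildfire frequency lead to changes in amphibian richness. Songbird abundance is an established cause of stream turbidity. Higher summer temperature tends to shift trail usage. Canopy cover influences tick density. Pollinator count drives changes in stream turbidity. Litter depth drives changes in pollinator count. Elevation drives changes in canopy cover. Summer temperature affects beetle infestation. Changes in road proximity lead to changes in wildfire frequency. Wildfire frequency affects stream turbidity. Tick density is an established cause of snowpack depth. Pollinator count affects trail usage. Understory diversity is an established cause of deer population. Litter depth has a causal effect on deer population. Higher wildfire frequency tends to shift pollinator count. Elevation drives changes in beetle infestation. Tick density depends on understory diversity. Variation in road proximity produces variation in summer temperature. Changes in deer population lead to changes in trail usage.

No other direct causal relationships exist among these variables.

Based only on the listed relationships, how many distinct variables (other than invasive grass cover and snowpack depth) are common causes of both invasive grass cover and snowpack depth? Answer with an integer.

The common causes are: elevation (to invasive grass cover via elevation → beetle infestation → stream turbidity → invasive grass cover; to snowpack depth via elevation → canopy cover → tick density → snowpack depth); understory diversity (to invasive grass cover via understory diversity → beetle infestation → stream turbidity → invasive grass cover; to snowpack depth via understory diversity → tick density → snowpack depth).
Every other variable lacks a causal path to at least one of invasive grass cover and snowpack depth.

2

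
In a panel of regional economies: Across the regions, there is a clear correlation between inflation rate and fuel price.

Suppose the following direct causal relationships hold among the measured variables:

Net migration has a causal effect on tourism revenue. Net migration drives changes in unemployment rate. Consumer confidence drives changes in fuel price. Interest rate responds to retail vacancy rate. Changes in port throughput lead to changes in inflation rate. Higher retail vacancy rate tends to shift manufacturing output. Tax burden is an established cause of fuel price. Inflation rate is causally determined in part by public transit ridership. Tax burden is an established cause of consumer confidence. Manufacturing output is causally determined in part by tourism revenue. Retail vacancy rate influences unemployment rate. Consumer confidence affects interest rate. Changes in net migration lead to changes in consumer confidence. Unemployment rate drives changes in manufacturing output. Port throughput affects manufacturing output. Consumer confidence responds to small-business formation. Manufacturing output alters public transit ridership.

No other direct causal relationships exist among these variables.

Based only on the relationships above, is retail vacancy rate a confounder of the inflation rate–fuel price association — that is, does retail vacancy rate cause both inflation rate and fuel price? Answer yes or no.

no

Retail vacancy rate has no stated causal path to fuel price. A confounder must cause both variables, so retail vacancy rate does not qualify.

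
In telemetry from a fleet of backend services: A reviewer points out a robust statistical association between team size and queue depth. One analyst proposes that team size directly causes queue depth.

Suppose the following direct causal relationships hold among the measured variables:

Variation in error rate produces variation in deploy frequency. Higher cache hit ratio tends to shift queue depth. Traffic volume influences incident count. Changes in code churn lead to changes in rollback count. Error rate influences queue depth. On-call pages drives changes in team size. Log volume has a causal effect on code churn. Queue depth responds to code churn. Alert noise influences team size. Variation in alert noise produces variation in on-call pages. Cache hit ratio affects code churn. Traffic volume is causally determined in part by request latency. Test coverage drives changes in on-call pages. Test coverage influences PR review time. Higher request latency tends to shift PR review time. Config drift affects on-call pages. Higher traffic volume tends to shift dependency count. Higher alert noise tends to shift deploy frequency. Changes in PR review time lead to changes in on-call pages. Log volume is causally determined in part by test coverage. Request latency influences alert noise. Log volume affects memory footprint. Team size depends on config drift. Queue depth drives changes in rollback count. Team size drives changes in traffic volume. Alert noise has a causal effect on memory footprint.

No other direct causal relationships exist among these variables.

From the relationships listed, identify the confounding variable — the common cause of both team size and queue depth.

Test coverage has a causal path to team size (test coverage → on-call pages → team size) and a separate causal path to queue depth (test coverage → log volume → code churn → queue depth), so it is a common cause of both.
No stated relationship gives team size a causal route to queue depth, so the correlation is explained by the shared upstream cause rather than a direct effect.

test coverage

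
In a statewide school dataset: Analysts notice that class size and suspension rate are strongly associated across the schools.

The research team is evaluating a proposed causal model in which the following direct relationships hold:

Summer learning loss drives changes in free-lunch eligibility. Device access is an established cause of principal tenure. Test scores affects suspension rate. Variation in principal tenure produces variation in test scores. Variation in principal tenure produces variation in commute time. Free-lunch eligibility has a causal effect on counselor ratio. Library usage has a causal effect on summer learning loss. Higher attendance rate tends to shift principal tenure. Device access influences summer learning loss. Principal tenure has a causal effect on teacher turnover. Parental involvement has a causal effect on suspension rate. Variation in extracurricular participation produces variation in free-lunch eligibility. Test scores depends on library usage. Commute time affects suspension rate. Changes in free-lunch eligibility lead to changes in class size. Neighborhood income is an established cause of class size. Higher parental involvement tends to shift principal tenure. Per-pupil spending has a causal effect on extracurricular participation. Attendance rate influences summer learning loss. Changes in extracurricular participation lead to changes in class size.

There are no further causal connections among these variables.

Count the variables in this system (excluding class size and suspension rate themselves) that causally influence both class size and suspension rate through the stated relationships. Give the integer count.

The common causes are: attendance rate (to class size via attendance rate → summer learning loss → free-lunch eligibility → class size; to suspension rate via attendance rate → principal tenure → test scores → suspension rate); device access (to class size via device access → summer learning loss → free-lunch eligibility → class size; to suspension rate via device access → principal tenure → test scores → suspension rate); library usage (to class size via library usage → summer learning loss → free-lunch eligibility → class size; to suspension rate via library usage → test scores → suspension rate).
Every other variable lacks a causal path to at least one of class size and suspension rate.

3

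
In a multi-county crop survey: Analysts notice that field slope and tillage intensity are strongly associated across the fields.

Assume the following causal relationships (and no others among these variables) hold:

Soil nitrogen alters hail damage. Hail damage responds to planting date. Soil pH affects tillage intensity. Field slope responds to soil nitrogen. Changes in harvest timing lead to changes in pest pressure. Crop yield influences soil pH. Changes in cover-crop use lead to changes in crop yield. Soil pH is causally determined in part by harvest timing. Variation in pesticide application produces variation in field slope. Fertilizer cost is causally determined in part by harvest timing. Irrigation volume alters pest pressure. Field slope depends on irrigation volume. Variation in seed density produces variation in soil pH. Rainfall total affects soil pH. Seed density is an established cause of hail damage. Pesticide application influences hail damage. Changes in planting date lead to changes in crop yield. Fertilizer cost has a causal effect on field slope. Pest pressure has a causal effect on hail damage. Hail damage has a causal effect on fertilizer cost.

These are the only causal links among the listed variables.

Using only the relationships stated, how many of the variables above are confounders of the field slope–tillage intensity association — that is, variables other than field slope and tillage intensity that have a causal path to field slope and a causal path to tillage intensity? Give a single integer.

3

The common causes are: harvest timing (to field slope via harvest timing → fertilizer cost → field slope; to tillage intensity via harvest timing → soil pH → tillage intensity); planting date (to field slope via planting date → hail damage → fertilizer cost → field slope; to tillage intensity via planting date → crop yield → soil pH → tillage intensity); seed density (to field slope via seed density → hail damage → fertilizer cost → field slope; to tillage intensity via seed density → soil pH → tillage intensity).
Every other variable lacks a causal path to at least one of field slope and tillage intensity.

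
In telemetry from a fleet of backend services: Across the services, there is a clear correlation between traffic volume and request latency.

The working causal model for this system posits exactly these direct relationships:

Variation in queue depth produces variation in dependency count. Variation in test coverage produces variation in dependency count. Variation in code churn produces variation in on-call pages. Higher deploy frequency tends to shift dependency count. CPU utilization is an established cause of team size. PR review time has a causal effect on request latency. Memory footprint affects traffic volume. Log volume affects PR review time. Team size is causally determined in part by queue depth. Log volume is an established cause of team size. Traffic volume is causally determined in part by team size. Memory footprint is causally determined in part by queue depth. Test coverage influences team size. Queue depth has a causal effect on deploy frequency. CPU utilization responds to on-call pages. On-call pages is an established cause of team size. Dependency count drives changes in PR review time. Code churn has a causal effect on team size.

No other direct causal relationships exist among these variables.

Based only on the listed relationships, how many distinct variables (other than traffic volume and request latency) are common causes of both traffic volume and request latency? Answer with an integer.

3

The common causes are: log volume (to traffic volume via log volume → team size → traffic volume; to request latency via log volume → PR review time → request latency); queue depth (to traffic volume via queue depth → memory footprint → traffic volume; to request latency via queue depth → dependency count → PR review time → request latency); test coverage (to traffic volume via test coverage → team size → traffic volume; to request latency via test coverage → dependency count → PR review time → request latency).
Every other variable lacks a causal path to at least one of traffic volume and request latency.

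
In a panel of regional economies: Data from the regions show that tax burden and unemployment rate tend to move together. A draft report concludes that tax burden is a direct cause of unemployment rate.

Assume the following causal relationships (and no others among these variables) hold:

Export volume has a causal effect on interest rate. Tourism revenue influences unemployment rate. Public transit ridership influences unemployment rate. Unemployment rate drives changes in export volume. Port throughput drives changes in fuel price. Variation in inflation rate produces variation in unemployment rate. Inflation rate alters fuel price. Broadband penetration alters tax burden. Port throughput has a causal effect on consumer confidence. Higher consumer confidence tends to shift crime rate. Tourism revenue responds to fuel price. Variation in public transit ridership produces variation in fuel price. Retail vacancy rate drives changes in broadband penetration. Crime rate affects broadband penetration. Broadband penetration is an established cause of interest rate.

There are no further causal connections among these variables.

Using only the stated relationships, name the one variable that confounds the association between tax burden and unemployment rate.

port throughput

Port throughput has a causal path to tax burden (port throughput → consumer confidence → crime rate → broadband penetration → tax burden) and a separate causal path to unemployment rate (port throughput → fuel price → tourism revenue → unemployment rate), so it is a common cause of both.
No stated relationship gives tax burden a causal route to unemployment rate, so the correlation is explained by the shared upstream cause rather than a direct effect.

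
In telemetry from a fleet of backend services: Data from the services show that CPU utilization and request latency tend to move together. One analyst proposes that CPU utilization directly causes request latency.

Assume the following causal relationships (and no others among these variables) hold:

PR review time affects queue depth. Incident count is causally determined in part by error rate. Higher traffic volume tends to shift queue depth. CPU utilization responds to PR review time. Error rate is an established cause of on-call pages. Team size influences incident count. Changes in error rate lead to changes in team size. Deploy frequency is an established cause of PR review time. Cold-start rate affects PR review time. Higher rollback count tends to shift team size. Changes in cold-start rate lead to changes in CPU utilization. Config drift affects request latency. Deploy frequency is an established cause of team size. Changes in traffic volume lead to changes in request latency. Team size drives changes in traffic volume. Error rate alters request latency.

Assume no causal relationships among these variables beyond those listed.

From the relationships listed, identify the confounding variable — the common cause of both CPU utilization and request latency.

deploy frequency

Deploy frequency has a causal path to CPU utilization (deploy frequency → PR review time → CPU utilization) and a separate causal path to request latency (deploy frequency → team size → traffic volume → request latency), so it is a common cause of both.
No stated relationship gives CPU utilization a causal route to request latency, so the correlation is explained by the shared upstream cause rather than a direct effect.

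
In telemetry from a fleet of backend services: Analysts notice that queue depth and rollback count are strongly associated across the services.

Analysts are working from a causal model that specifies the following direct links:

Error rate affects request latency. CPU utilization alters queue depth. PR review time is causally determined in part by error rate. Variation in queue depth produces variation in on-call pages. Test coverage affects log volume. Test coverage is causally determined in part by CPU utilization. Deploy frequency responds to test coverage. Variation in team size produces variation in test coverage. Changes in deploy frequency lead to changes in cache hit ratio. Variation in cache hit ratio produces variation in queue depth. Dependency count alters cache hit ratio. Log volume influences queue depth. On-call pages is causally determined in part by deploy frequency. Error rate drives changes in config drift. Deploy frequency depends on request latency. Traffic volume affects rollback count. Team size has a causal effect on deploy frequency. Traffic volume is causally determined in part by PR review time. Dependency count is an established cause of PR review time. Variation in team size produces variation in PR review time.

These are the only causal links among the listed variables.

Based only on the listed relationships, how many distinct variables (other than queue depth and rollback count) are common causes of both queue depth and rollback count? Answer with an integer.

The common causes are: dependency count (to queue depth via dependency count → cache hit ratio → queue depth; to rollback count via dependency count → PR review time → traffic volume → rollback count); error rate (to queue depth via error rate → request latency → deploy frequency → cache hit ratio → queue depth; to rollback count via error rate → PR review time → traffic volume → rollback count); team size (to queue depth via team size → test coverage → log volume → queue depth; to rollback count via team size → PR review time → traffic volume → rollback count).
Every other variable lacks a causal path to at least one of queue depth and rollback count.

3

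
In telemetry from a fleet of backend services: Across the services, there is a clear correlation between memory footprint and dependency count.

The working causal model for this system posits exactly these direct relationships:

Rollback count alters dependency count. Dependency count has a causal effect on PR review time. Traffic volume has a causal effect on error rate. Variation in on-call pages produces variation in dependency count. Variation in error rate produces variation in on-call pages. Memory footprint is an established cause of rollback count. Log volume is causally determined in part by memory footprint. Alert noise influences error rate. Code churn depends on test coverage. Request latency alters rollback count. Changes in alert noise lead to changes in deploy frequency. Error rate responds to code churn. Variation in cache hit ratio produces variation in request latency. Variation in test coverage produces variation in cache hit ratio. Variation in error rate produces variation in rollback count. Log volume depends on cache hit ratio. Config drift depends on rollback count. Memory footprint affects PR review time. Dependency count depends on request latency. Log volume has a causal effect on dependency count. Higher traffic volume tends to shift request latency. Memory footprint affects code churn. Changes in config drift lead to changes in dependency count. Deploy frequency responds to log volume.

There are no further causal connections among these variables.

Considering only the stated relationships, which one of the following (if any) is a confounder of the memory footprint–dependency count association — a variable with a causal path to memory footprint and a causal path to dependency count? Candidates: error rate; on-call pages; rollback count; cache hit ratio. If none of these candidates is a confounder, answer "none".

None of the listed candidates has causal paths to both memory footprint and dependency count in the stated relationships, so none is a common cause.

none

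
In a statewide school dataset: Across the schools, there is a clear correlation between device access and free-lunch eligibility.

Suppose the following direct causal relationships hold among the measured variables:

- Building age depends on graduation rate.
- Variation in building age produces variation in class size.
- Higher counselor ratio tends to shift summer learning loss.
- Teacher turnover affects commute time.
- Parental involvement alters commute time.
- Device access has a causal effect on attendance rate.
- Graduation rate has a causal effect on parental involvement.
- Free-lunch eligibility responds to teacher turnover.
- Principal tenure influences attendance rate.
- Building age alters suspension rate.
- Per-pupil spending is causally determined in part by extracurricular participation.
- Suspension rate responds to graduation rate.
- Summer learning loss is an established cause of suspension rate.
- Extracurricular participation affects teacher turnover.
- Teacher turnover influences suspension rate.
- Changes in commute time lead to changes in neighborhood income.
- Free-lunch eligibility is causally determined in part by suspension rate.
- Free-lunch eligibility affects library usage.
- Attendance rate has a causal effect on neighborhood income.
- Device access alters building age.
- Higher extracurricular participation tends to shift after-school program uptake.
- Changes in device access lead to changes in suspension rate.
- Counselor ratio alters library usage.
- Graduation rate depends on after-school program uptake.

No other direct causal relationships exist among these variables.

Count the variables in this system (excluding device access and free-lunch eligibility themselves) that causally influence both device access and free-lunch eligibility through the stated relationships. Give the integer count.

No listed variable has a causal path to both device access and free-lunch eligibility, so there are no common causes.

0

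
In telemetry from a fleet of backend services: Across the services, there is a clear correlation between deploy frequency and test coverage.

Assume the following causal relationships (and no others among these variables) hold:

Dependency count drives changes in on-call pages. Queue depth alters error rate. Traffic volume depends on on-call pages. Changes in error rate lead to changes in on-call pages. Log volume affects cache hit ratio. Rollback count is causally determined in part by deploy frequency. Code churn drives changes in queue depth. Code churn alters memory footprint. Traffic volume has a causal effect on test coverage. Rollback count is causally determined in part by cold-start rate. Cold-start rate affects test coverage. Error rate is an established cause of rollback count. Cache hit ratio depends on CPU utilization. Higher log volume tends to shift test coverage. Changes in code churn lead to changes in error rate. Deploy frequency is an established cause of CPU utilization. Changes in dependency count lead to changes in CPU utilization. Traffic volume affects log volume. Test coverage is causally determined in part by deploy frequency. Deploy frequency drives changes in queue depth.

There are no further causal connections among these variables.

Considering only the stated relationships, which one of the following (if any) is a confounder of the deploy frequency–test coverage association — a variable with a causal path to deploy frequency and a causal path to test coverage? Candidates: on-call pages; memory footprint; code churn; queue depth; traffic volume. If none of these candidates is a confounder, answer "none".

None of the listed candidates has causal paths to both deploy frequency and test coverage in the stated relationships, so none is a common cause.

none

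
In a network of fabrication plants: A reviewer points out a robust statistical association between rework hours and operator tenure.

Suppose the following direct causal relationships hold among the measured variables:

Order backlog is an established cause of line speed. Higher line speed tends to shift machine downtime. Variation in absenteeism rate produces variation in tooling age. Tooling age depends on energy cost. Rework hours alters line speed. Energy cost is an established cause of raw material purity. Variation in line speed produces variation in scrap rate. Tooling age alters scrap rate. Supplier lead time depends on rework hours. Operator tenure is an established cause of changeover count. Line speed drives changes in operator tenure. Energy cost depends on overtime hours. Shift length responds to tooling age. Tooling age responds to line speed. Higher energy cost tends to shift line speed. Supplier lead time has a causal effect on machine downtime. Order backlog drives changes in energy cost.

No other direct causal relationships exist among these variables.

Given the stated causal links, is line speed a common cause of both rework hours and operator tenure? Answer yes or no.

no

Line speed has no stated causal path to rework hours. A confounder must cause both variables, so line speed does not qualify.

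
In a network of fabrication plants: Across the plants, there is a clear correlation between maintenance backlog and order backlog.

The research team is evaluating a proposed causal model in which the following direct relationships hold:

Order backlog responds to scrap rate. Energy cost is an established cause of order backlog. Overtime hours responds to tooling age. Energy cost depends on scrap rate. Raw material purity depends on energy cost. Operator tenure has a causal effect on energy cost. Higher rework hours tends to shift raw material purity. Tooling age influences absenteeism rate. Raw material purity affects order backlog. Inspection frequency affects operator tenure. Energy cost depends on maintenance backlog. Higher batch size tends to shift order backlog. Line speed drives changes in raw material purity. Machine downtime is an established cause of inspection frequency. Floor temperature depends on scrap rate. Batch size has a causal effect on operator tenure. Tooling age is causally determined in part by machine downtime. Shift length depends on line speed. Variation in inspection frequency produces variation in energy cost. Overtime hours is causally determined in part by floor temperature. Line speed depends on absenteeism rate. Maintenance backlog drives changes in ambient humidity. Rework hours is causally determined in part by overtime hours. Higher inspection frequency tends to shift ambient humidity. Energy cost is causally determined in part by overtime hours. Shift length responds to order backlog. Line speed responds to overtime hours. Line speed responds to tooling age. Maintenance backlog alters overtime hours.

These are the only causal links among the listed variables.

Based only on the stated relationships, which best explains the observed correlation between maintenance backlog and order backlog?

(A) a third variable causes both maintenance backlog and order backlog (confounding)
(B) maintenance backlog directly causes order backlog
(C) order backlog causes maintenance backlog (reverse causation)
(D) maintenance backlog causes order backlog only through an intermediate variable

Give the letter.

D

Maintenance backlog reaches order backlog through maintenance backlog → energy cost → order backlog — an indirect causal chain with no direct maintenance backlog → order backlog link. No variable causes both maintenance backlog and order backlog, so confounding is ruled out; the effect is mediated.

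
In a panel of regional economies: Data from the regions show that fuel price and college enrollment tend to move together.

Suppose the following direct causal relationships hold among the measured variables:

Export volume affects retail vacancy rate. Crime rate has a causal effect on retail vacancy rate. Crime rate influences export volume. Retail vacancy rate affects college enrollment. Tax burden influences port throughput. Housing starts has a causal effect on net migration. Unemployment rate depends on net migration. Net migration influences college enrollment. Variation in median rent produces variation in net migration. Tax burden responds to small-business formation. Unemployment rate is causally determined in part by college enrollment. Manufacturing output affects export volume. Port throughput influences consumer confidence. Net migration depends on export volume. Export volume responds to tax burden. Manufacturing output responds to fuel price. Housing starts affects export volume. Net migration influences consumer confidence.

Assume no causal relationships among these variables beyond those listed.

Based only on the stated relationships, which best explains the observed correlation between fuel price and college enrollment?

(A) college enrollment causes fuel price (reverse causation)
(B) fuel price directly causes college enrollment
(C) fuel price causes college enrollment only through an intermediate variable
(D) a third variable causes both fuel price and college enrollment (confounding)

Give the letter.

C

Fuel price reaches college enrollment through fuel price → manufacturing output → export volume → retail vacancy rate → college enrollment — an indirect causal chain with no direct fuel price → college enrollment link. No variable causes both fuel price and college enrollment, so confounding is ruled out; the effect is mediated.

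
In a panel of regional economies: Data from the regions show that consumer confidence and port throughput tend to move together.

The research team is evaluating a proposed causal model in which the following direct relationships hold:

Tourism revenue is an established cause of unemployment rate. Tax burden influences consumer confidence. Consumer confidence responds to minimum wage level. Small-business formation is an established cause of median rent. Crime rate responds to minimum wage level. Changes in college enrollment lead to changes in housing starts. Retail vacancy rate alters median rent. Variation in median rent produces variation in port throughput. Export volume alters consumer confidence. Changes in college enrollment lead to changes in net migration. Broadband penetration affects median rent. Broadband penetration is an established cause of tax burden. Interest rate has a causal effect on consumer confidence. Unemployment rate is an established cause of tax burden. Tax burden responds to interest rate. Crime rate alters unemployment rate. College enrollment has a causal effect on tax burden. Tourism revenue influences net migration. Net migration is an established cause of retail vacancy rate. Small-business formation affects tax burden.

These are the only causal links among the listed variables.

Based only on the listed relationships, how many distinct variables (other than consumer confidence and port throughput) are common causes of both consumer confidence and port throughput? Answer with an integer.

The common causes are: broadband penetration (to consumer confidence via broadband penetration → tax burden → consumer confidence; to port throughput via broadband penetration → median rent → port throughput); college enrollment (to consumer confidence via college enrollment → tax burden → consumer confidence; to port throughput via college enrollment → net migration → retail vacancy rate → median rent → port throughput); small-business formation (to consumer confidence via small-business formation → tax burden → consumer confidence; to port throughput via small-business formation → median rent → port throughput); tourism revenue (to consumer confidence via tourism revenue → unemployment rate → tax burden → consumer confidence; to port throughput via tourism revenue → net migration → retail vacancy rate → median rent → port throughput).
Every other variable lacks a causal path to at least one of consumer confidence and port throughput.

4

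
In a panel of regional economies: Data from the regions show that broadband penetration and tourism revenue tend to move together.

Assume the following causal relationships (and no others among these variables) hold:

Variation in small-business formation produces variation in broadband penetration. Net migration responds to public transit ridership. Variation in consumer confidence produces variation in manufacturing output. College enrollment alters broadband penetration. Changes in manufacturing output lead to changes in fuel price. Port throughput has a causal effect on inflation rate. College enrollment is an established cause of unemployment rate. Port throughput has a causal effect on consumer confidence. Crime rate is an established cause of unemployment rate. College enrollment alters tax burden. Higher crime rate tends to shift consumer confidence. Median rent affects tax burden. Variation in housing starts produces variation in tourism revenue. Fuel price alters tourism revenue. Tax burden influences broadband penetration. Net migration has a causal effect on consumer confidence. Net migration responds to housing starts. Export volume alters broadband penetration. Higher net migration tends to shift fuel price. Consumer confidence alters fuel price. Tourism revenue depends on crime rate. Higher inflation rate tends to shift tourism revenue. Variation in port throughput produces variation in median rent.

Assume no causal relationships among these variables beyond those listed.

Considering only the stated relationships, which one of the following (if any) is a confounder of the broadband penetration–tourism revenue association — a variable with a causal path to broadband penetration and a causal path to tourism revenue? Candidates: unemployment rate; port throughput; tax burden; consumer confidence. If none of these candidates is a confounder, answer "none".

Port throughput causes broadband penetration (port throughput → median rent → tax burden → broadband penetration) and also causes tourism revenue (port throughput → inflation rate → tourism revenue); it is a common cause of both.
Each of the other candidates lacks a causal path to at least one of broadband penetration and tourism revenue, so they do not confound the relationship.

port throughput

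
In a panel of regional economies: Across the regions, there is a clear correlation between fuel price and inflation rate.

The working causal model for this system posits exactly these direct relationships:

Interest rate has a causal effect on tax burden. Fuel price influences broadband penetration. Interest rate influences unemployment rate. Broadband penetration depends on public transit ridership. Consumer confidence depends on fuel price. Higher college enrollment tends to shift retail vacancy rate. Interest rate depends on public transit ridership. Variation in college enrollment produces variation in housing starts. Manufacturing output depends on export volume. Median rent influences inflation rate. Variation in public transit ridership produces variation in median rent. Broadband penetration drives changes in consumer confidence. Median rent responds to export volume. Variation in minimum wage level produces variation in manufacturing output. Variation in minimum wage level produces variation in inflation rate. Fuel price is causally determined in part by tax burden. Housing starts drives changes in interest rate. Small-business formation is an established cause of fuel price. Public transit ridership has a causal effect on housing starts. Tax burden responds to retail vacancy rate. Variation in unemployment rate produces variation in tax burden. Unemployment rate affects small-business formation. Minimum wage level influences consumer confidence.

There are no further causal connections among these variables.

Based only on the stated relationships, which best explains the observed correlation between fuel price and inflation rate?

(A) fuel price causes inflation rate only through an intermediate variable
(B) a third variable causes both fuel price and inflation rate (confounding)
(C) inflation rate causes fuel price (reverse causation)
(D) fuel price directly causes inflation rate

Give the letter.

Public transit ridership causes fuel price (public transit ridership → interest rate → tax burden → fuel price) and inflation rate (public transit ridership → median rent → inflation rate) — a common cause creating the correlation.
There is no stated path from fuel price to inflation rate or from inflation rate to fuel price, so neither direct nor reverse causation applies.

B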